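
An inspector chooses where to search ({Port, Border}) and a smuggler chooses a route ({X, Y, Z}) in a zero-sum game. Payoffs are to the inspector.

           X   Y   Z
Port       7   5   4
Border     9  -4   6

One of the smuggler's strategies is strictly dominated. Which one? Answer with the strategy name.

X

Y holds the inspector's payoff strictly below X in every row: 5 < 7, -4 < 9.
So X is strictly dominated for the smuggler.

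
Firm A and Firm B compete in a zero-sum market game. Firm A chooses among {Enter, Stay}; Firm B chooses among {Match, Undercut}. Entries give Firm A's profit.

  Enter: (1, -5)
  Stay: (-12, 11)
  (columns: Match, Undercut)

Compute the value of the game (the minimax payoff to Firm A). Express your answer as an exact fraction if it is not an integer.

-49/29

Row minima: Enter → -5, Stay → -12; maximin = -5.
Column maxima: Match → 1, Undercut → 11; minimax = 1.
-5 ≠ 1, so there is no saddle point; optimal play is mixed.
Let Firm A play Enter with probability p. Expected payoff against Match: 1p + (-12)(1−p) = 13p − 12; against Undercut: (-5)p + 11(1−p) = −16p + 11.
Setting these equal: 13p − 12 = −16p + 11 ⇒ 29p = 23 ⇒ p = 23/29, and the value is (13)·(23/29) − 12 = -49/29.
For Firm B: with q = P(Match), equating Enter's and Stay's payoffs gives 6q − 5 = −23q + 11 ⇒ q = 16/29.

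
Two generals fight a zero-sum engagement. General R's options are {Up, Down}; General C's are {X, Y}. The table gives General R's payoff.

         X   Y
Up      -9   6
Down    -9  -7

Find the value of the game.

Row minima: Up → -9, Down → -9; maximin = -9.
Column maxima: X → -9, Y → 6; minimax = -9.
Since maximin = minimax = -9, there is a saddle point and the value is -9.

-9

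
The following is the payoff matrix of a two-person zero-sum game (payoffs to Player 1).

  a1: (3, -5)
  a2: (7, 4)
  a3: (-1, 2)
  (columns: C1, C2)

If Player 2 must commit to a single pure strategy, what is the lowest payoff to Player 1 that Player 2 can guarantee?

4

Column maxima: C1 → 7, C2 → 4.
The smallest of these is 4.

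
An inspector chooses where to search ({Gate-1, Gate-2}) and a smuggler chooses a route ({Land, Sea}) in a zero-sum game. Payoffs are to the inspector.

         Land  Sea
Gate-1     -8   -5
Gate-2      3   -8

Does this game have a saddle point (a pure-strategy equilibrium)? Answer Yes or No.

Row minima: Gate-1 → -8, Gate-2 → -8; maximin = -8.
Column maxima: Land → 3, Sea → -5; minimax = -5.
-8 ≠ -5, so no pure-strategy equilibrium exists.

No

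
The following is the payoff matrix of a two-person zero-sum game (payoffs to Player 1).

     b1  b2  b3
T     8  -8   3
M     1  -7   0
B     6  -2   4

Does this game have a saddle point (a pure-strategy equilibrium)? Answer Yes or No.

Yes

Row minima: T → -8, M → -7, B → -2; maximin = -2.
Column maxima: b1 → 8, b2 → -2, b3 → 4; minimax = -2.
maximin = minimax = -2, so a saddle point exists.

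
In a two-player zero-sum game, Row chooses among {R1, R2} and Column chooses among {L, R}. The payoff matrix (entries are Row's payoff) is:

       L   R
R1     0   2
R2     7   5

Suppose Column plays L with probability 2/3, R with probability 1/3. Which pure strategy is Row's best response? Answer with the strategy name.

R2

Expected payoff of R1: (2/3)·0 + (1/3)·2 = 2/3.
Expected payoff of R2: (2/3)·7 + (1/3)·5 = 19/3.
The largest is 19/3, so Row's best response is R2.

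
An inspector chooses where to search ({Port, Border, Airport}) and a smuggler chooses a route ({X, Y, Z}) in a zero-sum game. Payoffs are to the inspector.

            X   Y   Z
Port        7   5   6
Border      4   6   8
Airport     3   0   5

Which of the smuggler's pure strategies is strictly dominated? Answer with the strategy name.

Z

Y holds the inspector's payoff strictly below Z in every row: 5 < 6, 6 < 8, 0 < 5.
So Z is strictly dominated for the smuggler.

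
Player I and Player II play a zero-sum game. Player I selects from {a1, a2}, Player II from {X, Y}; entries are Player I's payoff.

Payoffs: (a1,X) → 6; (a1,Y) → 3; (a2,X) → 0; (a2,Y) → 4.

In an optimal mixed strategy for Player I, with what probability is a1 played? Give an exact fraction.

4/7

Row minima: a1 → 3, a2 → 0; maximin = 3.
Column maxima: X → 6, Y → 4; minimax = 4.
3 ≠ 4, so there is no saddle point; optimal play is mixed.
Let Player I play a1 with probability p. Expected payoff against X: 6p + 0(1−p) = 6p; against Y: 3p + 4(1−p) = −p + 4.
Setting these equal: 6p = −p + 4 ⇒ 7p = 4 ⇒ p = 4/7, and the value is (6)·(4/7) = 24/7.
For Player II: with q = P(X), equating a1's and a2's payoffs gives 3q + 3 = −4q + 4 ⇒ q = 1/7.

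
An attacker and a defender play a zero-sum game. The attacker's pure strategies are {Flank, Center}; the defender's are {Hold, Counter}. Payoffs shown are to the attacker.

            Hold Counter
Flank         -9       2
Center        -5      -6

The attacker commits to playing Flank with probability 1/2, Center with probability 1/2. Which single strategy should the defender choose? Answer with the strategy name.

If the defender plays Hold, the attacker's expected payoff is (1/2)·(-9) + (1/2)·(-5) = -7.
If the defender plays Counter, the attacker's expected payoff is (1/2)·2 + (1/2)·(-6) = -2.
The defender minimizes the attacker's payoff; the smallest is -7, so the best response is Hold.

Hold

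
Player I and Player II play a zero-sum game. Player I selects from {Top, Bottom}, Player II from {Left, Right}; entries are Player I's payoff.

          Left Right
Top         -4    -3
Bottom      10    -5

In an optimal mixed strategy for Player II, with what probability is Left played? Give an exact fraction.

1/8

Row minima: Top → -4, Bottom → -5; maximin = -4.
Column maxima: Left → 10, Right → -3; minimax = -3.
-4 ≠ -3, so there is no saddle point; optimal play is mixed.
Let Player I play Top with probability p. Expected payoff against Left: (-4)p + 10(1−p) = −14p + 10; against Right: (-3)p + (-5)(1−p) = 2p − 5.
Setting these equal: −14p + 10 = 2p − 5 ⇒ −16p = -15 ⇒ p = 15/16, and the value is (-14)·(15/16) + 10 = -25/8.
For Player II: with q = P(Left), equating Top's and Bottom's payoffs gives −q − 3 = 15q − 5 ⇒ q = 1/8.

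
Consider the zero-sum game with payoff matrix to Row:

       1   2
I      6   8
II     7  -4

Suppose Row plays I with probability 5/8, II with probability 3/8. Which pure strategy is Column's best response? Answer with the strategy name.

If Column plays 1, Row's expected payoff is (5/8)·6 + (3/8)·7 = 51/8.
If Column plays 2, Row's expected payoff is (5/8)·8 + (3/8)·(-4) = 7/2.
Column minimizes Row's payoff; the smallest is 7/2, so the best response is 2.

2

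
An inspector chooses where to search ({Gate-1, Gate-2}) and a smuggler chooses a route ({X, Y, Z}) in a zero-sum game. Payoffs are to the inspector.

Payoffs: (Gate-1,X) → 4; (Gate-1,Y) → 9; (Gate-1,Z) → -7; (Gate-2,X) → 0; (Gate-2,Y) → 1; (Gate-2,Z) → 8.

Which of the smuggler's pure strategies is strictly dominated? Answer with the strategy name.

X holds the inspector's payoff strictly below Y in every row: 4 < 9, 0 < 1.
So Y is strictly dominated for the smuggler.

Y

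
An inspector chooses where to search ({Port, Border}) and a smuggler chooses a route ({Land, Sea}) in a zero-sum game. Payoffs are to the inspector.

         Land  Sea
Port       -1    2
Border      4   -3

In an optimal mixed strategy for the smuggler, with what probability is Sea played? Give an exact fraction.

1/2

Row minima: Port → -1, Border → -3; maximin = -1.
Column maxima: Land → 4, Sea → 2; minimax = 2.
-1 ≠ 2, so there is no saddle point; optimal play is mixed.
Let the inspector play Port with probability p. Expected payoff against Land: (-1)p + 4(1−p) = −5p + 4; against Sea: 2p + (-3)(1−p) = 5p − 3.
Setting these equal: −5p + 4 = 5p − 3 ⇒ −10p = -7 ⇒ p = 7/10, and the value is (-5)·(7/10) + 4 = 1/2.
For the smuggler: with q = P(Land), equating Port's and Border's payoffs gives −3q + 2 = 7q − 3 ⇒ q = 1/2.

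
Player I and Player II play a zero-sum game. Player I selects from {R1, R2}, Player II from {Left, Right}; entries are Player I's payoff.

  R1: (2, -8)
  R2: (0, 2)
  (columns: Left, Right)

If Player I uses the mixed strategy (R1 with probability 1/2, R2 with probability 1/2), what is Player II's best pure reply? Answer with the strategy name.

Right

If Player II plays Left, Player I's expected payoff is (1/2)·2 + (1/2)·0 = 1.
If Player II plays Right, Player I's expected payoff is (1/2)·(-8) + (1/2)·2 = -3.
Player II minimizes Player I's payoff; the smallest is -3, so the best response is Right.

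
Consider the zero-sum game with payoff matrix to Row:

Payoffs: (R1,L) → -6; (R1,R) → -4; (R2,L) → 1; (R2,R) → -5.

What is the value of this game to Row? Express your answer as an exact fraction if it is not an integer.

Row minima: R1 → -6, R2 → -5; maximin = -5.
Column maxima: L → 1, R → -4; minimax = -4.
-5 ≠ -4, so there is no saddle point; optimal play is mixed.
Let Row play R1 with probability p. Expected payoff against L: (-6)p + 1(1−p) = −7p + 1; against R: (-4)p + (-5)(1−p) = p − 5.
Setting these equal: −7p + 1 = p − 5 ⇒ −8p = -6 ⇒ p = 3/4, and the value is (-7)·(3/4) + 1 = -17/4.
For Column: with q = P(L), equating R1's and R2's payoffs gives −2q − 4 = 6q − 5 ⇒ q = 1/8.

-17/4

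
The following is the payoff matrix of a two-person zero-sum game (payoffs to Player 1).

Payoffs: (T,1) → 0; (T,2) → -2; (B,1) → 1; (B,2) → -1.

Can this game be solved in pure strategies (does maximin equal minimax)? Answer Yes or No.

Row minima: T → -2, B → -1; maximin = -1.
Column maxima: 1 → 1, 2 → -1; minimax = -1.
maximin = minimax = -1, so a saddle point exists.

Yes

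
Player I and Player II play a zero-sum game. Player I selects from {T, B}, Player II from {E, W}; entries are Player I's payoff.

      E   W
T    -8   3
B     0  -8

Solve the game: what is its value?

-64/19

Row minima: T → -8, B → -8; maximin = -8.
Column maxima: E → 0, W → 3; minimax = 0.
-8 ≠ 0, so there is no saddle point; optimal play is mixed.
Let Player I play T with probability p. Expected payoff against E: (-8)p + 0(1−p) = −8p; against W: 3p + (-8)(1−p) = 11p − 8.
Setting these equal: −8p = 11p − 8 ⇒ −19p = -8 ⇒ p = 8/19, and the value is (-8)·(8/19) = -64/19.
For Player II: with q = P(E), equating T's and B's payoffs gives −11q + 3 = 8q − 8 ⇒ q = 11/19.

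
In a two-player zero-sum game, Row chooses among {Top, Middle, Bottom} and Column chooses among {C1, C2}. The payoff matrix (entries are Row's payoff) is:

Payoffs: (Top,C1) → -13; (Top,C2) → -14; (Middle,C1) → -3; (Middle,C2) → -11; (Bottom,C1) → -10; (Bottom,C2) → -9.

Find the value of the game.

-83/9

Row minima: Top → -14, Middle → -11, Bottom → -10; maximin = -10.
Column maxima: C1 → -3, C2 → -9; minimax = -9.
-10 ≠ -9, so there is no saddle point; optimal play is mixed.
Top is strictly dominated by Middle, so Row never plays it.
On the remaining 2×2 (Middle, Bottom vs C1, C2):
Let Row play Middle with probability p. Expected payoff against C1: (-3)p + (-10)(1−p) = 7p − 10; against C2: (-11)p + (-9)(1−p) = −2p − 9.
Setting these equal: 7p − 10 = −2p − 9 ⇒ 9p = 1 ⇒ p = 1/9, and the value is (7)·(1/9) − 10 = -83/9.
For Column: with q = P(C1), equating Middle's and Bottom's payoffs gives 8q − 11 = −q − 9 ⇒ q = 2/9.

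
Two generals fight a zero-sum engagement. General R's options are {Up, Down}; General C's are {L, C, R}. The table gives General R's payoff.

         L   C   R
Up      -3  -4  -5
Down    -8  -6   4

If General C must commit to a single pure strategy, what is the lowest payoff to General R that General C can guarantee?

-4

Column maxima: L → -3, C → -4, R → 4.
The smallest of these is -4.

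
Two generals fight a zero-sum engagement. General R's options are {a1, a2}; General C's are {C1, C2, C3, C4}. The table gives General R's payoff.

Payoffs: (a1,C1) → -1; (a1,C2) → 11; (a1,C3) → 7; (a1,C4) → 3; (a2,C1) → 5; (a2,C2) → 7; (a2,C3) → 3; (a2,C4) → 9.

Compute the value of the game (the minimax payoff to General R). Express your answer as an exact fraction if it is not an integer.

Row minima: a1 → -1, a2 → 3; maximin = 3.
Column maxima: C1 → 5, C2 → 11, C3 → 7, C4 → 9; minimax = 5.
3 ≠ 5, so there is no saddle point; optimal play is mixed.
C2 is strictly dominated by C1 (it gives General R strictly more in every row), so General C never plays it.
C4 is strictly dominated by C1 (it gives General R strictly more in every row), so General C never plays it.
On the remaining 2×2 (a1, a2 vs C1, C3):
Let General R play a1 with probability p. Expected payoff against C1: (-1)p + 5(1−p) = −6p + 5; against C3: 7p + 3(1−p) = 4p + 3.
Setting these equal: −6p + 5 = 4p + 3 ⇒ −10p = -2 ⇒ p = 1/5, and the value is (-6)·(1/5) + 5 = 19/5.
For General C: with q = P(C1), equating a1's and a2's payoffs gives −8q + 7 = 2q + 3 ⇒ q = 2/5.

19/5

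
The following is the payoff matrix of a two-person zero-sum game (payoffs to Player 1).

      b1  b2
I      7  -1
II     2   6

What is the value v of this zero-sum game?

11/3

Row minima: I → -1, II → 2; maximin = 2.
Column maxima: b1 → 7, b2 → 6; minimax = 6.
2 ≠ 6, so there is no saddle point; optimal play is mixed.
Let Player 1 play I with probability p. Expected payoff against b1: 7p + 2(1−p) = 5p + 2; against b2: (-1)p + 6(1−p) = −7p + 6.
Setting these equal: 5p + 2 = −7p + 6 ⇒ 12p = 4 ⇒ p = 1/3, and the value is (5)·(1/3) + 2 = 11/3.
For Player 2: with q = P(b1), equating I's and II's payoffs gives 8q − 1 = −4q + 6 ⇒ q = 7/12.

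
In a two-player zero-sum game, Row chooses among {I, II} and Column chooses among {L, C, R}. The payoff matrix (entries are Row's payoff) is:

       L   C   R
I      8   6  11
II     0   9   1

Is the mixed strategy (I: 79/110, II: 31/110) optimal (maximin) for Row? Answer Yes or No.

No

Against L this mix gives (79/110)·8 + (31/110)·0 = 316/55.
Against C this mix gives (79/110)·6 + (31/110)·9 = 753/110.
Against R this mix gives (79/110)·11 + (31/110)·1 = 90/11.
Column will play L, holding Row to 316/55. Shifting weight toward the row that does better against L would raise this floor (the equalizing mix achieves 72/11 against both L and C), so the proposed strategy is not optimal.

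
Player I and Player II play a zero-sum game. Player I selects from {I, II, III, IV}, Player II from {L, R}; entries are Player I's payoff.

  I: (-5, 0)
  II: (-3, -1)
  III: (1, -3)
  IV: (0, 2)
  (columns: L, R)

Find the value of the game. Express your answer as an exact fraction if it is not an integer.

1/3

Row minima: I → -5, II → -3, III → -3, IV → 0; maximin = 0.
Column maxima: L → 1, R → 2; minimax = 1.
0 ≠ 1, so there is no saddle point; optimal play is mixed.
I is strictly dominated by IV, so Player I never plays it.
II is strictly dominated by IV, so Player I never plays it.
On the remaining 2×2 (III, IV vs L, R):
Let Player I play III with probability p. Expected payoff against L: 1p + 0(1−p) = p; against R: (-3)p + 2(1−p) = −5p + 2.
Setting these equal: p = −5p + 2 ⇒ 6p = 2 ⇒ p = 1/3, and the value is (1)·(1/3) = 1/3.
For Player II: with q = P(L), equating III's and IV's payoffs gives 4q − 3 = −2q + 2 ⇒ q = 5/6.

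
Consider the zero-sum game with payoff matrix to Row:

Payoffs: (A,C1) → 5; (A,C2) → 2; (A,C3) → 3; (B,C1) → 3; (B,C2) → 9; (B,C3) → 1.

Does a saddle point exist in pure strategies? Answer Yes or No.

Row minima: A → 2, B → 1; maximin = 2.
Column maxima: C1 → 5, C2 → 9, C3 → 3; minimax = 3.
2 ≠ 3, so no pure-strategy equilibrium exists.

No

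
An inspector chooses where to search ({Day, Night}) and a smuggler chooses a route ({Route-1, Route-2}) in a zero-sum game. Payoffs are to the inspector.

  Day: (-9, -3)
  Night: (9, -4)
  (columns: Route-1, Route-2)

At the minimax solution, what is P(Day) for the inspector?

13/19

Row minima: Day → -9, Night → -4; maximin = -4.
Column maxima: Route-1 → 9, Route-2 → -3; minimax = -3.
-4 ≠ -3, so there is no saddle point; optimal play is mixed.
Let the inspector play Day with probability p. Expected payoff against Route-1: (-9)p + 9(1−p) = −18p + 9; against Route-2: (-3)p + (-4)(1−p) = p − 4.
Setting these equal: −18p + 9 = p − 4 ⇒ −19p = -13 ⇒ p = 13/19, and the value is (-18)·(13/19) + 9 = -63/19.
For the smuggler: with q = P(Route-1), equating Day's and Night's payoffs gives −6q − 3 = 13q − 4 ⇒ q = 1/19.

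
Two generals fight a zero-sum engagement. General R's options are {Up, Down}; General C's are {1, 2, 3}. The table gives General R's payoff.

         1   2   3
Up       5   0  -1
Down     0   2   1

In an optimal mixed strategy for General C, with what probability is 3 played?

5/7

Row minima: Up → -1, Down → 0; maximin = 0.
Column maxima: 1 → 5, 2 → 2, 3 → 1; minimax = 1.
0 ≠ 1, so there is no saddle point; optimal play is mixed.
2 is strictly dominated by 3 (it gives General R strictly more in every row), so General C never plays it.
On the remaining 2×2 (Up, Down vs 1, 3):
Let General R play Up with probability p. Expected payoff against 1: 5p + 0(1−p) = 5p; against 3: (-1)p + 1(1−p) = −2p + 1.
Setting these equal: 5p = −2p + 1 ⇒ 7p = 1 ⇒ p = 1/7, and the value is (5)·(1/7) = 5/7.
For General C: with q = P(1), equating Up's and Down's payoffs gives 6q − 1 = −q + 1 ⇒ q = 2/7.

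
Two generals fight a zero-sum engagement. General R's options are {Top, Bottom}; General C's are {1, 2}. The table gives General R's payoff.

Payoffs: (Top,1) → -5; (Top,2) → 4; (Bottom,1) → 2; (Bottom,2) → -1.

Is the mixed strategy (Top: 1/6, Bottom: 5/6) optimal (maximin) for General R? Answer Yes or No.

Against 1 this mix gives (1/6)·(-5) + (5/6)·2 = 5/6.
Against 2 this mix gives (1/6)·4 + (5/6)·(-1) = -1/6.
General C will play 2, holding General R to -1/6. Shifting weight toward the row that does better against 2 would raise this floor (the equalizing mix achieves 1/4 against both 2 and 1), so the proposed strategy is not optimal.

No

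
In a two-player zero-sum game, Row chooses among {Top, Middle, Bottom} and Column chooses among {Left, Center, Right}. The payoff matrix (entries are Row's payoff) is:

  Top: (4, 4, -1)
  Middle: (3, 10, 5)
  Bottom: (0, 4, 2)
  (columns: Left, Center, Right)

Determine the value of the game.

Row minima: Top → -1, Middle → 3, Bottom → 0; maximin = 3.
Column maxima: Left → 4, Center → 10, Right → 5; minimax = 4.
3 ≠ 4, so there is no saddle point; optimal play is mixed.
Bottom is strictly dominated by Middle, so Row never plays it.
Center is strictly dominated by Right (it gives Row strictly more in every row), so Column never plays it.
On the remaining 2×2 (Top, Middle vs Left, Right):
Let Row play Top with probability p. Expected payoff against Left: 4p + 3(1−p) = p + 3; against Right: (-1)p + 5(1−p) = −6p + 5.
Setting these equal: p + 3 = −6p + 5 ⇒ 7p = 2 ⇒ p = 2/7, and the value is (1)·(2/7) + 3 = 23/7.
For Column: with q = P(Left), equating Top's and Middle's payoffs gives 5q − 1 = −2q + 5 ⇒ q = 6/7.

23/7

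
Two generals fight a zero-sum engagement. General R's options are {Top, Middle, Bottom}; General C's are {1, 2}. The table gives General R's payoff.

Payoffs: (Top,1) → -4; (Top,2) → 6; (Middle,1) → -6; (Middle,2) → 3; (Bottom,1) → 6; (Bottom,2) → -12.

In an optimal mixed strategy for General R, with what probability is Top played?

9/14

Row minima: Top → -4, Middle → -6, Bottom → -12; maximin = -4.
Column maxima: 1 → 6, 2 → 6; minimax = 6.
-4 ≠ 6, so there is no saddle point; optimal play is mixed.
Middle is strictly dominated by Top, so General R never plays it.
On the remaining 2×2 (Top, Bottom vs 1, 2):
Let General R play Top with probability p. Expected payoff against 1: (-4)p + 6(1−p) = −10p + 6; against 2: 6p + (-12)(1−p) = 18p − 12.
Setting these equal: −10p + 6 = 18p − 12 ⇒ −28p = -18 ⇒ p = 9/14, and the value is (-10)·(9/14) + 6 = -3/7.
For General C: with q = P(1), equating Top's and Bottom's payoffs gives −10q + 6 = 18q − 12 ⇒ q = 9/14.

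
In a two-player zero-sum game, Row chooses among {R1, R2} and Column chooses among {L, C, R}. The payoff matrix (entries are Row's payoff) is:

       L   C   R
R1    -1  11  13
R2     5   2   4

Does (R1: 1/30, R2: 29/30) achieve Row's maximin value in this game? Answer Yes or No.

Against L this mix gives (1/30)·(-1) + (29/30)·5 = 24/5.
Against C this mix gives (1/30)·11 + (29/30)·2 = 23/10.
Against R this mix gives (1/30)·13 + (29/30)·4 = 43/10.
Column will play C, holding Row to 23/10. Shifting weight toward the row that does better against C would raise this floor (the equalizing mix achieves 19/5 against both C and L), so the proposed strategy is not optimal.

No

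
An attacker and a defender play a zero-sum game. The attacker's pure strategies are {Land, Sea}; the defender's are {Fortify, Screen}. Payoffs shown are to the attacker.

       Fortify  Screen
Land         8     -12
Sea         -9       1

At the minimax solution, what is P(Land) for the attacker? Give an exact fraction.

Row minima: Land → -12, Sea → -9; maximin = -9.
Column maxima: Fortify → 8, Screen → 1; minimax = 1.
-9 ≠ 1, so there is no saddle point; optimal play is mixed.
Let the attacker play Land with probability p. Expected payoff against Fortify: 8p + (-9)(1−p) = 17p − 9; against Screen: (-12)p + 1(1−p) = −13p + 1.
Setting these equal: 17p − 9 = −13p + 1 ⇒ 30p = 10 ⇒ p = 1/3, and the value is (17)·(1/3) − 9 = -10/3.
For the defender: with q = P(Fortify), equating Land's and Sea's payoffs gives 20q − 12 = −10q + 1 ⇒ q = 13/30.

1/3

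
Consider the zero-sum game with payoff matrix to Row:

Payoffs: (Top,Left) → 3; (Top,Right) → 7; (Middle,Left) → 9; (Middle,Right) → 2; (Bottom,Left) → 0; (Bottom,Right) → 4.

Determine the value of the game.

57/11

Row minima: Top → 3, Middle → 2, Bottom → 0; maximin = 3.
Column maxima: Left → 9, Right → 7; minimax = 7.
3 ≠ 7, so there is no saddle point; optimal play is mixed.
Bottom is strictly dominated by Top, so Row never plays it.
On the remaining 2×2 (Top, Middle vs Left, Right):
Let Row play Top with probability p. Expected payoff against Left: 3p + 9(1−p) = −6p + 9; against Right: 7p + 2(1−p) = 5p + 2.
Setting these equal: −6p + 9 = 5p + 2 ⇒ −11p = -7 ⇒ p = 7/11, and the value is (-6)·(7/11) + 9 = 57/11.
For Column: with q = P(Left), equating Top's and Middle's payoffs gives −4q + 7 = 7q + 2 ⇒ q = 5/11.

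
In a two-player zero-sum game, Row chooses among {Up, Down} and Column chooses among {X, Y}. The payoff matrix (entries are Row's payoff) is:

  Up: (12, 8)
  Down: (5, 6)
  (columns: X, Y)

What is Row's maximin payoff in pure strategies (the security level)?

8

Row minima: Up → 8, Down → 5.
The best of these is 8.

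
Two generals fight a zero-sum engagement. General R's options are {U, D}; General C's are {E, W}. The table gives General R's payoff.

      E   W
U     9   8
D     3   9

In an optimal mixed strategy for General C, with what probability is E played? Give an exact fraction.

Row minima: U → 8, D → 3; maximin = 8.
Column maxima: E → 9, W → 9; minimax = 9.
8 ≠ 9, so there is no saddle point; optimal play is mixed.
Let General R play U with probability p. Expected payoff against E: 9p + 3(1−p) = 6p + 3; against W: 8p + 9(1−p) = −p + 9.
Setting these equal: 6p + 3 = −p + 9 ⇒ 7p = 6 ⇒ p = 6/7, and the value is (6)·(6/7) + 3 = 57/7.
For General C: with q = P(E), equating U's and D's payoffs gives q + 8 = −6q + 9 ⇒ q = 1/7.

1/7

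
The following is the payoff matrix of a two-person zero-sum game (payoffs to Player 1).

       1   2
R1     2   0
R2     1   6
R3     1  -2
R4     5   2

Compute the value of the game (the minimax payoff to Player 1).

7/2

Row minima: R1 → 0, R2 → 1, R3 → -2, R4 → 2; maximin = 2.
Column maxima: 1 → 5, 2 → 6; minimax = 5.
2 ≠ 5, so there is no saddle point; optimal play is mixed.
R1 is strictly dominated by R4, so Player 1 never plays it.
R3 is strictly dominated by R4, so Player 1 never plays it.
On the remaining 2×2 (R2, R4 vs 1, 2):
Let Player 1 play R2 with probability p. Expected payoff against 1: 1p + 5(1−p) = −4p + 5; against 2: 6p + 2(1−p) = 4p + 2.
Setting these equal: −4p + 5 = 4p + 2 ⇒ −8p = -3 ⇒ p = 3/8, and the value is (-4)·(3/8) + 5 = 7/2.
For Player 2: with q = P(1), equating R2's and R4's payoffs gives −5q + 6 = 3q + 2 ⇒ q = 1/2.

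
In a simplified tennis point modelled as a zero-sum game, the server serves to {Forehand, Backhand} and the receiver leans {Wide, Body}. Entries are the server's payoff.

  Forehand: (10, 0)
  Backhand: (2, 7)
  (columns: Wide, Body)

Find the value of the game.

14/3

Row minima: Forehand → 0, Backhand → 2; maximin = 2.
Column maxima: Wide → 10, Body → 7; minimax = 7.
2 ≠ 7, so there is no saddle point; optimal play is mixed.
Let the server play Forehand with probability p. Expected payoff against Wide: 10p + 2(1−p) = 8p + 2; against Body: 0p + 7(1−p) = −7p + 7.
Setting these equal: 8p + 2 = −7p + 7 ⇒ 15p = 5 ⇒ p = 1/3, and the value is (8)·(1/3) + 2 = 14/3.
For the receiver: with q = P(Wide), equating Forehand's and Backhand's payoffs gives 10q = −5q + 7 ⇒ q = 7/15.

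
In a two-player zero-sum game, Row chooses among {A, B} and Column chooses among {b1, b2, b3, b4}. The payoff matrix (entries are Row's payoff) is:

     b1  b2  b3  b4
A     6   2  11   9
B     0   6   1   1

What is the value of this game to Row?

Row minima: A → 2, B → 0; maximin = 2.
Column maxima: b1 → 6, b2 → 6, b3 → 11, b4 → 9; minimax = 6.
2 ≠ 6, so there is no saddle point; optimal play is mixed.
b3 is strictly dominated by b1 (it gives Row strictly more in every row), so Column never plays it.
b4 is strictly dominated by b1 (it gives Row strictly more in every row), so Column never plays it.
On the remaining 2×2 (A, B vs b1, b2):
Let Row play A with probability p. Expected payoff against b1: 6p + 0(1−p) = 6p; against b2: 2p + 6(1−p) = −4p + 6.
Setting these equal: 6p = −4p + 6 ⇒ 10p = 6 ⇒ p = 3/5, and the value is (6)·(3/5) = 18/5.
For Column: with q = P(b1), equating A's and B's payoffs gives 4q + 2 = −6q + 6 ⇒ q = 2/5.

18/5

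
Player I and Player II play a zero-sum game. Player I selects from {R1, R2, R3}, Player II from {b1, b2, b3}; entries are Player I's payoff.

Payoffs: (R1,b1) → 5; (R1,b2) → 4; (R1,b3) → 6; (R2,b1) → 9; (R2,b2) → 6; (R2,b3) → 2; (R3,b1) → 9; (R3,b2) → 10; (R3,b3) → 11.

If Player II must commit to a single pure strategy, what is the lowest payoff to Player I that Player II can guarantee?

9

Column maxima: b1 → 9, b2 → 10, b3 → 11.
The smallest of these is 9.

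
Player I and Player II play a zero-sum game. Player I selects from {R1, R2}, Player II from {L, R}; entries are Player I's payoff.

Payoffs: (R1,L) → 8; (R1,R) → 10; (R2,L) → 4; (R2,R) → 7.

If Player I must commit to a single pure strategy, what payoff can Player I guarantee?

Row minima: R1 → 8, R2 → 4.
The best of these is 8.

8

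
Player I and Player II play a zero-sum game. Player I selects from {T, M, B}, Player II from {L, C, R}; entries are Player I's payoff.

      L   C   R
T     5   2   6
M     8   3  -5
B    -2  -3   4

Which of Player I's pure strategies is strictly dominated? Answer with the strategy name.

T gives a strictly higher payoff than B against every column: 5 > -2, 2 > -3, 6 > 4.
So B is strictly dominated and Player I never plays it.

B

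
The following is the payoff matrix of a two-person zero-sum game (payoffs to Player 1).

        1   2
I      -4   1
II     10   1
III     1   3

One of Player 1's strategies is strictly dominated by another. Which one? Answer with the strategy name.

I

III gives a strictly higher payoff than I against every column: 1 > -4, 3 > 1.
So I is strictly dominated and Player 1 never plays it.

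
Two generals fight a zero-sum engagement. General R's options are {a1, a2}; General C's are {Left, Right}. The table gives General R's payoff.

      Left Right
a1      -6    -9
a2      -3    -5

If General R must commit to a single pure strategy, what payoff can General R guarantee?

-5

Row minima: a1 → -9, a2 → -5.
The best of these is -5.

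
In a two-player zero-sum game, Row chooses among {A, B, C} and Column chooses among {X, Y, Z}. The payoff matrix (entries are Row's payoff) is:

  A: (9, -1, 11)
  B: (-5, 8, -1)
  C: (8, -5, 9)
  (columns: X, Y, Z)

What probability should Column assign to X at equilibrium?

9/23

Row minima: A → -1, B → -5, C → -5; maximin = -1.
Column maxima: X → 9, Y → 8, Z → 11; minimax = 8.
-1 ≠ 8, so there is no saddle point; optimal play is mixed.
C is strictly dominated by A, so Row never plays it.
Z is strictly dominated by X (it gives Row strictly more in every row), so Column never plays it.
On the remaining 2×2 (A, B vs X, Y):
Let Row play A with probability p. Expected payoff against X: 9p + (-5)(1−p) = 14p − 5; against Y: (-1)p + 8(1−p) = −9p + 8.
Setting these equal: 14p − 5 = −9p + 8 ⇒ 23p = 13 ⇒ p = 13/23, and the value is (14)·(13/23) − 5 = 67/23.
For Column: with q = P(X), equating A's and B's payoffs gives 10q − 1 = −13q + 8 ⇒ q = 9/23.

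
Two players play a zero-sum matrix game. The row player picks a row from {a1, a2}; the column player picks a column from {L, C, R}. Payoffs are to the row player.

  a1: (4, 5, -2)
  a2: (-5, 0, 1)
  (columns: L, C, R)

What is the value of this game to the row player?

Row minima: a1 → -2, a2 → -5; maximin = -2.
Column maxima: L → 4, C → 5, R → 1; minimax = 1.
-2 ≠ 1, so there is no saddle point; optimal play is mixed.
C is strictly dominated by L (it gives the row player strictly more in every row), so the column player never plays it.
On the remaining 2×2 (a1, a2 vs L, R):
Let the row player play a1 with probability p. Expected payoff against L: 4p + (-5)(1−p) = 9p − 5; against R: (-2)p + 1(1−p) = −3p + 1.
Setting these equal: 9p − 5 = −3p + 1 ⇒ 12p = 6 ⇒ p = 1/2, and the value is (9)·(1/2) − 5 = -1/2.
For the column player: with q = P(L), equating a1's and a2's payoffs gives 6q − 2 = −6q + 1 ⇒ q = 1/4.

-1/2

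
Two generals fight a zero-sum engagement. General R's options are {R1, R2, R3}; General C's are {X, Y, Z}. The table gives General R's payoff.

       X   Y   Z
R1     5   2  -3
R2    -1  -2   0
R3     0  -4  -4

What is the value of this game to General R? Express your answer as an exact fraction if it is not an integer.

Row minima: R1 → -3, R2 → -2, R3 → -4; maximin = -2.
Column maxima: X → 5, Y → 2, Z → 0; minimax = 0.
-2 ≠ 0, so there is no saddle point; optimal play is mixed.
R3 is strictly dominated by R1, so General R never plays it.
X is strictly dominated by Y (it gives General R strictly more in every row), so General C never plays it.
On the remaining 2×2 (R1, R2 vs Y, Z):
Let General R play R1 with probability p. Expected payoff against Y: 2p + (-2)(1−p) = 4p − 2; against Z: (-3)p + 0(1−p) = −3p.
Setting these equal: 4p − 2 = −3p ⇒ 7p = 2 ⇒ p = 2/7, and the value is (4)·(2/7) − 2 = -6/7.
For General C: with q = P(Y), equating R1's and R2's payoffs gives 5q − 3 = −2q ⇒ q = 3/7.

-6/7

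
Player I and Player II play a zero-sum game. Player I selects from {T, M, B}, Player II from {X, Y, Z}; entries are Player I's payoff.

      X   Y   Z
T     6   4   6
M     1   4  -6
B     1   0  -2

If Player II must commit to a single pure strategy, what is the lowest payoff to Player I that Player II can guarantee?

4

Column maxima: X → 6, Y → 4, Z → 6.
The smallest of these is 4.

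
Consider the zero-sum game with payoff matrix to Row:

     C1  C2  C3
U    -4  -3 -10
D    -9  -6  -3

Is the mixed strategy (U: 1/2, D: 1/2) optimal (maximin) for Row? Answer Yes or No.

Against C1 this mix gives (1/2)·(-4) + (1/2)·(-9) = -13/2.
Against C2 this mix gives (1/2)·(-3) + (1/2)·(-6) = -9/2.
Against C3 this mix gives (1/2)·(-10) + (1/2)·(-3) = -13/2.
All of Column's active replies (C1, C3) yield -13/2, and no column does worse for Row. The mix makes Column indifferent and guarantees -13/2, so it is optimal.

Yes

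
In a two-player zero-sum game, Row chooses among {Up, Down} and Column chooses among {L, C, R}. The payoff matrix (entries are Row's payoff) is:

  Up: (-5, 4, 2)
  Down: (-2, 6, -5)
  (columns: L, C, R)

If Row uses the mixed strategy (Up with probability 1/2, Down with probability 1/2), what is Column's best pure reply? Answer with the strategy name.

If Column plays L, Row's expected payoff is (1/2)·(-5) + (1/2)·(-2) = -7/2.
If Column plays C, Row's expected payoff is (1/2)·4 + (1/2)·6 = 5.
If Column plays R, Row's expected payoff is (1/2)·2 + (1/2)·(-5) = -3/2.
Column minimizes Row's payoff; the smallest is -7/2, so the best response is L.

L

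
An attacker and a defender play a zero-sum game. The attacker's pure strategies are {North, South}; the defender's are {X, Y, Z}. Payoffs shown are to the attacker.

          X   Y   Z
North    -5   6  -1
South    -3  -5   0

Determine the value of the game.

-43/13

Row minima: North → -5, South → -5; maximin = -5.
Column maxima: X → -3, Y → 6, Z → 0; minimax = -3.
-5 ≠ -3, so there is no saddle point; optimal play is mixed.
Z is strictly dominated by X (it gives the attacker strictly more in every row), so the defender never plays it.
On the remaining 2×2 (North, South vs X, Y):
Let the attacker play North with probability p. Expected payoff against X: (-5)p + (-3)(1−p) = −2p − 3; against Y: 6p + (-5)(1−p) = 11p − 5.
Setting these equal: −2p − 3 = 11p − 5 ⇒ −13p = -2 ⇒ p = 2/13, and the value is (-2)·(2/13) − 3 = -43/13.
For the defender: with q = P(X), equating North's and South's payoffs gives −11q + 6 = 2q − 5 ⇒ q = 11/13.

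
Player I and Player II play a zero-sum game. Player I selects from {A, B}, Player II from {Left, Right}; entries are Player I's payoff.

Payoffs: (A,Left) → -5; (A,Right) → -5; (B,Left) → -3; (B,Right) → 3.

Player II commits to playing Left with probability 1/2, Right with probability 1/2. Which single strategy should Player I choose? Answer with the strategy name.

Expected payoff of A: (1/2)·(-5) + (1/2)·(-5) = -5.
Expected payoff of B: (1/2)·(-3) + (1/2)·3 = 0.
The largest is 0, so Player I's best response is B.

B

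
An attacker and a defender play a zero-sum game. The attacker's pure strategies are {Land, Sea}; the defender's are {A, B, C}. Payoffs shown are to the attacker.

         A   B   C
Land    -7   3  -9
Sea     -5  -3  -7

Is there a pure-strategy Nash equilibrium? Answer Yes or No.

Row minima: Land → -9, Sea → -7; maximin = -7.
Column maxima: A → -5, B → 3, C → -7; minimax = -7.
maximin = minimax = -7, so a saddle point exists.

Yes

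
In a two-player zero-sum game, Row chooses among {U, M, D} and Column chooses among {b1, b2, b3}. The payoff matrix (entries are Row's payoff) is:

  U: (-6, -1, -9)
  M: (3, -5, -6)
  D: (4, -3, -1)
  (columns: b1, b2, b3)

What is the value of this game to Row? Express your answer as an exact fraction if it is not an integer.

Row minima: U → -9, M → -6, D → -3; maximin = -3.
Column maxima: b1 → 4, b2 → -1, b3 → -1; minimax = -1.
-3 ≠ -1, so there is no saddle point; optimal play is mixed.
M is strictly dominated by D, so Row never plays it.
b1 is strictly dominated by b3 (it gives Row strictly more in every row), so Column never plays it.
On the remaining 2×2 (U, D vs b2, b3):
Let Row play U with probability p. Expected payoff against b2: (-1)p + (-3)(1−p) = 2p − 3; against b3: (-9)p + (-1)(1−p) = −8p − 1.
Setting these equal: 2p − 3 = −8p − 1 ⇒ 10p = 2 ⇒ p = 1/5, and the value is (2)·(1/5) − 3 = -13/5.
For Column: with q = P(b2), equating U's and D's payoffs gives 8q − 9 = −2q − 1 ⇒ q = 4/5.

-13/5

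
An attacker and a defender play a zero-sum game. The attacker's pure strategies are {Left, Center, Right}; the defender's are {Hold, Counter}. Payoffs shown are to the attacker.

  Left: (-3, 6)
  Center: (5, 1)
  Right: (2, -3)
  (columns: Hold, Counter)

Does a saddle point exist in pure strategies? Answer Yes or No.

No

Row minima: Left → -3, Center → 1, Right → -3; maximin = 1.
Column maxima: Hold → 5, Counter → 6; minimax = 5.
1 ≠ 5, so no pure-strategy equilibrium exists.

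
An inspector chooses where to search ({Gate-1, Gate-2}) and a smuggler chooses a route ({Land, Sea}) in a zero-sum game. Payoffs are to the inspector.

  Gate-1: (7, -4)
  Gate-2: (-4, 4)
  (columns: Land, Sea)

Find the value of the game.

Row minima: Gate-1 → -4, Gate-2 → -4; maximin = -4.
Column maxima: Land → 7, Sea → 4; minimax = 4.
-4 ≠ 4, so there is no saddle point; optimal play is mixed.
Let the inspector play Gate-1 with probability p. Expected payoff against Land: 7p + (-4)(1−p) = 11p − 4; against Sea: (-4)p + 4(1−p) = −8p + 4.
Setting these equal: 11p − 4 = −8p + 4 ⇒ 19p = 8 ⇒ p = 8/19, and the value is (11)·(8/19) − 4 = 12/19.
For the smuggler: with q = P(Land), equating Gate-1's and Gate-2's payoffs gives 11q − 4 = −8q + 4 ⇒ q = 8/19.

12/19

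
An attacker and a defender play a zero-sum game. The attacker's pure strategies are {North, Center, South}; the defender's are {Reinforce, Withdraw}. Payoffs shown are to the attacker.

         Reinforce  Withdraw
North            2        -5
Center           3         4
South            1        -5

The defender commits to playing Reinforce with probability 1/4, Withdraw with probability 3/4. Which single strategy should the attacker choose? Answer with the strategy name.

Center

Expected payoff of North: (1/4)·2 + (3/4)·(-5) = -13/4.
Expected payoff of Center: (1/4)·3 + (3/4)·4 = 15/4.
Expected payoff of South: (1/4)·1 + (3/4)·(-5) = -7/2.
The largest is 15/4, so the attacker's best response is Center.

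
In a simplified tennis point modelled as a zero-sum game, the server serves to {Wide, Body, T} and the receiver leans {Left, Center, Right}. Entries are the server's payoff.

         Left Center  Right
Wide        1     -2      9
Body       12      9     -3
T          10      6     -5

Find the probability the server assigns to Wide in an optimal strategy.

12/23

Row minima: Wide → -2, Body → -3, T → -5; maximin = -2.
Column maxima: Left → 12, Center → 9, Right → 9; minimax = 9.
-2 ≠ 9, so there is no saddle point; optimal play is mixed.
T is strictly dominated by Body, so the server never plays it.
Left is strictly dominated by Center (it gives the server strictly more in every row), so the receiver never plays it.
On the remaining 2×2 (Wide, Body vs Center, Right):
Let the server play Wide with probability p. Expected payoff against Center: (-2)p + 9(1−p) = −11p + 9; against Right: 9p + (-3)(1−p) = 12p − 3.
Setting these equal: −11p + 9 = 12p − 3 ⇒ −23p = -12 ⇒ p = 12/23, and the value is (-11)·(12/23) + 9 = 75/23.
For the receiver: with q = P(Center), equating Wide's and Body's payoffs gives −11q + 9 = 12q − 3 ⇒ q = 12/23.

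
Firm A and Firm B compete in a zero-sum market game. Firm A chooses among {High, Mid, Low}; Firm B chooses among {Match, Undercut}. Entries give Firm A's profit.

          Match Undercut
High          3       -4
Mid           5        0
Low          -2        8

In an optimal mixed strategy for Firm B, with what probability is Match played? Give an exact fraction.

Row minima: High → -4, Mid → 0, Low → -2; maximin = 0.
Column maxima: Match → 5, Undercut → 8; minimax = 5.
0 ≠ 5, so there is no saddle point; optimal play is mixed.
High is strictly dominated by Mid, so Firm A never plays it.
On the remaining 2×2 (Mid, Low vs Match, Undercut):
Let Firm A play Mid with probability p. Expected payoff against Match: 5p + (-2)(1−p) = 7p − 2; against Undercut: 0p + 8(1−p) = −8p + 8.
Setting these equal: 7p − 2 = −8p + 8 ⇒ 15p = 10 ⇒ p = 2/3, and the value is (7)·(2/3) − 2 = 8/3.
For Firm B: with q = P(Match), equating Mid's and Low's payoffs gives 5q = −10q + 8 ⇒ q = 8/15.

8/15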